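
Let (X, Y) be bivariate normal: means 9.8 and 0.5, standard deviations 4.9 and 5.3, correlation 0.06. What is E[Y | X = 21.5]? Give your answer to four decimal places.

E[Y | X=x] = μ_Y + ρ(σ_Y/σ_X)(x − μ_X) for jointly normal variables.
E[Y | X=21.5] = 0.5 + (0.06)·(5.3/4.9)·(21.5 − (9.8)) = 0.5 + (0.064898)·(11.7) = 1.2593.

1.2593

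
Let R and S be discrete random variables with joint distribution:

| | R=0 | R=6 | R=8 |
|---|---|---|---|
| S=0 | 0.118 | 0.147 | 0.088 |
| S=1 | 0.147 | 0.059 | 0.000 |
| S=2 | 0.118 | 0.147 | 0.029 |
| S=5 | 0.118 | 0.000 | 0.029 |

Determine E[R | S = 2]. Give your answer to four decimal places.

3.7891

P(S = 2) = 0.294.
Σ R·P over the event = 0·(0.118) + 6·(0.147) + 8·(0.029) = 1.114.
E[R | S = 2] = (1.114) / (0.294) = 3.7891.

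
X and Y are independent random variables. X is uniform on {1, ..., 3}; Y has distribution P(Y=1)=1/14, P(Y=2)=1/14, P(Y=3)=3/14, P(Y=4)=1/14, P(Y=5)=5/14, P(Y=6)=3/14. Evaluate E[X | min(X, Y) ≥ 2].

P(min(X, Y) ≥ 2) = 13/21.
Summing X·P(x,y) over outcomes with min(X, Y) ≥ 2 gives 65/42.
E[X | min(X, Y) ≥ 2] = (65/42) / (13/21) = 5/2.

5/2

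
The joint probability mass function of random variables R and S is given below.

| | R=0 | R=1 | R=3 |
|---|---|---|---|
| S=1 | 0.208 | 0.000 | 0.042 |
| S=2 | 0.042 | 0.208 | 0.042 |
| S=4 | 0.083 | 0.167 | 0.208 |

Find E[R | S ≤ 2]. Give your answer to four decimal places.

0.8487

P(S ≤ 2) = 0.542.
Σ R·P over the event = 0·(0.208) + 0·(0.042) + 1·(0.208) + 3·(0.042) + 3·(0.042) = 0.460.
E[R | S ≤ 2] = (0.460) / (0.542) = 0.8487.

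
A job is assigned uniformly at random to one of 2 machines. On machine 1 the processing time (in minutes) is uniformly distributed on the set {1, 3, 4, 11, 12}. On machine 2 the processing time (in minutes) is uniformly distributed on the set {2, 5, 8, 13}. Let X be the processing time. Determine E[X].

33/5

E[X | machine 1] = (1+3+4+11+12)/5 = 31/5.
E[X | machine 2] = (2+5+8+13)/4 = 7.
By the law of total expectation,
E[X] = (1/2)·(31/5) + (1/2)·(7) = 33/5.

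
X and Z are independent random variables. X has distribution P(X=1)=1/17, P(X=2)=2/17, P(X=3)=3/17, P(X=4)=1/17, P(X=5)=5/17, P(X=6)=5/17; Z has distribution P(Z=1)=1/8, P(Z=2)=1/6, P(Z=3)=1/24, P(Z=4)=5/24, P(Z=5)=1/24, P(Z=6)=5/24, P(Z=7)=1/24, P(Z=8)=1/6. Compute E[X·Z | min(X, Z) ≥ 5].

P(min(X, Z) ≥ 5) = 55/204.
Summing XZ·P(x,y) over outcomes with min(X, Z) ≥ 5 gives 2035/204.
E[X·Z | min(X, Z) ≥ 5] = (2035/204) / (55/204) = 37.

37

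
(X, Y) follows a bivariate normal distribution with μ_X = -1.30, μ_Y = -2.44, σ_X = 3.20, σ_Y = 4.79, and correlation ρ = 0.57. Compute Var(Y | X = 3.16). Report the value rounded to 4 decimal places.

15.4896

For a bivariate normal, Var(Y | X=x) = σ_Y²(1 − ρ²).
Var(Y | X=3.16) = (4.79)²·(1 − (0.57)²) = 22.9441·0.6751 = 15.4896.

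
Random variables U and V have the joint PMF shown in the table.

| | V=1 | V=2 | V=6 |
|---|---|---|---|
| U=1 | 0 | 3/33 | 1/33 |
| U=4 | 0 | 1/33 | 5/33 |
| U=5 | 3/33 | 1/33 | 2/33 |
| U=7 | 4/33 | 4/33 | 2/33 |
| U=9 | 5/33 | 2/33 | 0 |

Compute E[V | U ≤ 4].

P(U ≤ 4) = 10/33.
Summing V·P(U=x,V=y) over the conditioning event gives 4/3.
E[V | U ≤ 4] = (4/3) / (10/33) = 22/5.

22/5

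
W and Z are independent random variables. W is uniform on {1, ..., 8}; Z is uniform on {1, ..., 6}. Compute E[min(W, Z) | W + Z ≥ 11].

49/10

Outcomes with W + Z ≥ 11: (5,6), (6,5), (6,6), (7,4), (7,5), (7,6), (8,3), (8,4), (8,5), (8,6), each with probability 1/48.
E[min(W, Z) | W + Z ≥ 11] = (5 + 5 + 6 + 4 + 5 + 6 + 3 + 4 + 5 + 6) / 10 = 49/10.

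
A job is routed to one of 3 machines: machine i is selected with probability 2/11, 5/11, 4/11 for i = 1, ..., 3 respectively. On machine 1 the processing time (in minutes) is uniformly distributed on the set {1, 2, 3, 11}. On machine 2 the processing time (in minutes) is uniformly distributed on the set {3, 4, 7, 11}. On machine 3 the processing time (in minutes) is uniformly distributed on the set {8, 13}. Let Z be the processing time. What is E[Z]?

327/44

E[Z | machine 1] = (1+2+3+11)/4 = 17/4.
E[Z | machine 2] = (3+4+7+11)/4 = 25/4.
E[Z | machine 3] = (8+13)/2 = 21/2.
E[Z] = (2/11)·(17/4) + (5/11)·(25/4) + (4/11)·(21/2) = 327/44.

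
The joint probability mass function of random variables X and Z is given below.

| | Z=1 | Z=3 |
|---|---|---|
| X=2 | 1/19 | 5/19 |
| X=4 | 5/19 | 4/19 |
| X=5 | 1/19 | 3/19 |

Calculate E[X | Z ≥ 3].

P(Z ≥ 3) = 12/19.
Σ X·P over the event = 2·(5/19) + 4·(4/19) + 5·(3/19) = 41/19.
E[X | Z ≥ 3] = (41/19) / (12/19) = 41/12.

41/12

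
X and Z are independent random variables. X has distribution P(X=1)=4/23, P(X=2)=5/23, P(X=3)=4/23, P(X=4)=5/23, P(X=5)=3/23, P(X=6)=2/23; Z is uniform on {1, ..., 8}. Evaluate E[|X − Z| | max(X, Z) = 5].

P(max(X, Z) = 5) = 33/184.
Summing |X−Z|·P(x,y) over outcomes with max(X, Z) = 5 gives 37/92.
E[|X − Z| | max(X, Z) = 5] = (37/92) / (33/184) = 74/33.

74/33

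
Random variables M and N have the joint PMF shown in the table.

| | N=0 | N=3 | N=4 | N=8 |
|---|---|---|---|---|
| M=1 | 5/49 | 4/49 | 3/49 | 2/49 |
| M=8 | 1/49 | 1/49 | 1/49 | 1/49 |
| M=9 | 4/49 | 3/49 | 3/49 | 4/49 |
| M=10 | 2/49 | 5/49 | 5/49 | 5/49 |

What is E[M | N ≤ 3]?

158/25

P(N ≤ 3) = 25/49.
Summing M·P(M=x,N=y) over the conditioning event gives 158/49.
E[M | N ≤ 3] = (158/49) / (25/49) = 158/25.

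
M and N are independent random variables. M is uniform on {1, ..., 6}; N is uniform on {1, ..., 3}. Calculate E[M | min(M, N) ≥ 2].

Outcomes with min(M, N) ≥ 2: (2,2), (2,3), (3,2), (3,3), (4,2), (4,3), (5,2), (5,3), (6,2), (6,3), each with probability 1/18.
E[M | min(M, N) ≥ 2] = (2 + 2 + 3 + 3 + 4 + 4 + 5 + 5 + 6 + 6) / 10 = 4.

4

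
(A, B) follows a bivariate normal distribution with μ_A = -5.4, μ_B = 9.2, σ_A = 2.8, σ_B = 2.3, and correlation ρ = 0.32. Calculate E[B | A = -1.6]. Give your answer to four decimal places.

E[B | A=x] = μ_B + ρ(σ_B/σ_A)(x − μ_A) for jointly normal variables.
E[B | A=-1.6] = 9.2 + (0.32)·(2.3/2.8)·(-1.6 − (-5.4)) = 9.2 + (0.26286)·(3.8) = 10.1989.

10.1989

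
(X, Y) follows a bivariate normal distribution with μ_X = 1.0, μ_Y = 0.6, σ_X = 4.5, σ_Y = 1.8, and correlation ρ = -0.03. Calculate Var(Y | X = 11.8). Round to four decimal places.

3.2371

Var(Y | X=x) = (1 − ρ²)·σ_Y².
Var(Y | X=11.8) = (1.8)²·(1 − (-0.03)²) = 3.24·0.9991 = 3.2371.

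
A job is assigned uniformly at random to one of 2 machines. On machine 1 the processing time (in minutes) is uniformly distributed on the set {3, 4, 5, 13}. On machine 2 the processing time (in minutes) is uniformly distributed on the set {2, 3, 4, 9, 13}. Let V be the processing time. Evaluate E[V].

E[V | machine 1] = (3+4+5+13)/4 = 25/4.
E[V | machine 2] = (2+3+4+9+13)/5 = 31/5.
By the law of total expectation,
E[V] = (1/2)·(25/4) + (1/2)·(31/5) = 249/40.

249/40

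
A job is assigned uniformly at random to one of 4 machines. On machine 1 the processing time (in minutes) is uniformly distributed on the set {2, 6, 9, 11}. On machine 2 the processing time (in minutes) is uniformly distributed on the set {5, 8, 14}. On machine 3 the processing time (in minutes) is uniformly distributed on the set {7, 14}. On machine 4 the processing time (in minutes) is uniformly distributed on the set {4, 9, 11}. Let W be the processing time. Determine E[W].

E[W | machine 1] = (2+6+9+11)/4 = 7.
E[W | machine 2] = (5+8+14)/3 = 9.
E[W | machine 3] = (7+14)/2 = 21/2.
E[W | machine 4] = (4+9+11)/3 = 8.
E[W] = (1/4)·(7) + (1/4)·(9) + (1/4)·(21/2) + (1/4)·(8) = 69/8.

69/8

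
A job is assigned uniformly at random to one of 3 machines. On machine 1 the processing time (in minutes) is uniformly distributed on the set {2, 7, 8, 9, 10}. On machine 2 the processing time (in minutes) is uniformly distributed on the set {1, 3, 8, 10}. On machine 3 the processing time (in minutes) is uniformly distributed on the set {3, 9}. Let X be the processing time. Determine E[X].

187/30

E[X | machine 1] = (2+7+8+9+10)/5 = 36/5.
E[X | machine 2] = (1+3+8+10)/4 = 11/2.
E[X | machine 3] = (3+9)/2 = 6.
By the law of total expectation,
E[X] = (1/3)·(36/5) + (1/3)·(11/2) + (1/3)·(6) = 187/30.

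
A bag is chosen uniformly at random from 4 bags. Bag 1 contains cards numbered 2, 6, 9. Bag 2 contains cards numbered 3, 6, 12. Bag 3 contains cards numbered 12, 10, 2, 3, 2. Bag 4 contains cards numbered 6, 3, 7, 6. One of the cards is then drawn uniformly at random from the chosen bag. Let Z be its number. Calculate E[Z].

719/120

E[Z | bag 1] = (2+6+9)/3 = 17/3.
E[Z | bag 2] = (3+6+12)/3 = 7.
E[Z | bag 3] = (12+10+2+3+2)/5 = 29/5.
E[Z | bag 4] = (6+3+7+6)/4 = 11/2.
E[Z] = (1/4)·(17/3) + (1/4)·(7) + (1/4)·(29/5) + (1/4)·(11/2) = 719/120.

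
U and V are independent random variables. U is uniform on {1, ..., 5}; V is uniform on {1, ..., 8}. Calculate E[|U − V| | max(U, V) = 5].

20/9

P(max(U, V) = 5) = 9/40.
Summing |U−V|·P(x,y) over outcomes with max(U, V) = 5 gives 1/2.
E[|U − V| | max(U, V) = 5] = (1/2) / (9/40) = 20/9.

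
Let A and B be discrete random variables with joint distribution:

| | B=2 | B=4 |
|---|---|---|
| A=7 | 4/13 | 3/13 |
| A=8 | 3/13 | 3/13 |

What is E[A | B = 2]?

P(B = 2) = 7/13.
Σ A·P over the event = 7·(4/13) + 8·(3/13) = 4.
E[A | B = 2] = (4) / (7/13) = 52/7.

52/7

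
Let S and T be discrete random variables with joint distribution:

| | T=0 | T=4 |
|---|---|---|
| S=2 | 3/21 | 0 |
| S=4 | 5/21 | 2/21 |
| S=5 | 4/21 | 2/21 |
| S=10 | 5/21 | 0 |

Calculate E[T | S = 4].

8/7

P(S = 4) = 1/3.
Σ T·P over the event = 0·(5/21) + 4·(2/21) = 8/21.
E[T | S = 4] = (8/21) / (1/3) = 8/7.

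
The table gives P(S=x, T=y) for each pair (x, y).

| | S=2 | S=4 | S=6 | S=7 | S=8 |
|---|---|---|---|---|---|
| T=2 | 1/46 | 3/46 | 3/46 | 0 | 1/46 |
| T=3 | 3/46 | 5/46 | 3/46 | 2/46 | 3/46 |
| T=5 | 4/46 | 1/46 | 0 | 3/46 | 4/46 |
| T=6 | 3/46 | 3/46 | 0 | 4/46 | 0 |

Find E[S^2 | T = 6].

P(T = 6) = 5/23.
Σ S^2·P over the event = 4·(3/46) + 16·(3/46) + 49·(4/46) = 128/23.
E[S^2 | T = 6] = (128/23) / (5/23) = 128/5.

128/5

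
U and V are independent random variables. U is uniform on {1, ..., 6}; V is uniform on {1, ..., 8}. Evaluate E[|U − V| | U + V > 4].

8/3

P(U + V > 4) = 7/8.
Summing |U−V|·P(x,y) over outcomes with U + V > 4 gives 7/3.
E[|U − V| | U + V > 4] = (7/3) / (7/8) = 8/3.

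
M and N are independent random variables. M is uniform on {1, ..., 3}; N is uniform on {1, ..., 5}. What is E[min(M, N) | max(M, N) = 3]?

9/5

Outcomes with max(M, N) = 3: (1,3), (2,3), (3,1), (3,2), (3,3), each with probability 1/15.
E[min(M, N) | max(M, N) = 3] = (1 + 2 + 1 + 2 + 3) / 5 = 9/5.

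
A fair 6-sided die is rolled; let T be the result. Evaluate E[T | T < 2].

1

Given T < 2, T is equally likely to be any of {1}.
E[T | T < 2] = (1) / 1 = 1.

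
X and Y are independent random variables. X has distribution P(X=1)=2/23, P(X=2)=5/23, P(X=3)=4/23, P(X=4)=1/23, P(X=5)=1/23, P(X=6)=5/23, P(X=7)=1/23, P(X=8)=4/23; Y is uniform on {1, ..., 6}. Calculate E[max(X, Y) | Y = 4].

122/23

P(Y = 4) = 1/6.
Summing max(X,Y)·P(x,y) over outcomes with Y = 4 gives 61/69.
E[max(X, Y) | Y = 4] = (61/69) / (1/6) = 122/23.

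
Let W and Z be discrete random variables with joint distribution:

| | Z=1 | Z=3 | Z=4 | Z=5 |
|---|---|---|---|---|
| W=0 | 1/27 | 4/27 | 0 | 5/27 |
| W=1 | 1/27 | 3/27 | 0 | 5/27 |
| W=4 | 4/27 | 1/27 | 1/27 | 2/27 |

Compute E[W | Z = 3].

P(Z = 3) = 8/27.
Σ W·P over the event = 0·(4/27) + 1·(3/27) + 4·(1/27) = 7/27.
E[W | Z = 3] = (7/27) / (8/27) = 7/8.

7/8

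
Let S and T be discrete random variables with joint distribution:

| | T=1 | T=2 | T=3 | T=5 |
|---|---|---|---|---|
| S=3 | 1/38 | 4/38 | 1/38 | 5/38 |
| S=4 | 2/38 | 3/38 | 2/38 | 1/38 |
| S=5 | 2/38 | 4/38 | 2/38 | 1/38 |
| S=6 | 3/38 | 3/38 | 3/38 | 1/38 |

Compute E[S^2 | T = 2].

146/7

P(T = 2) = 7/19.
Σ S^2·P over the event = 9·(4/38) + 16·(3/38) + 25·(4/38) + 36·(3/38) = 146/19.
E[S^2 | T = 2] = (146/19) / (7/19) = 146/7.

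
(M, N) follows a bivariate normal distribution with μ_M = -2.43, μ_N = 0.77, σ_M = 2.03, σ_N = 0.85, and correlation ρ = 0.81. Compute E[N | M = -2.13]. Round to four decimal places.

The regression of N on M has slope ρ·σ_N/σ_M and passes through (μ_M, μ_N).
E[N | M=-2.13] = 0.77 + (0.81)·(0.85/2.03)·(-2.13 − (-2.43)) = 0.77 + (0.33916)·(0.3) = 0.8717.

0.8717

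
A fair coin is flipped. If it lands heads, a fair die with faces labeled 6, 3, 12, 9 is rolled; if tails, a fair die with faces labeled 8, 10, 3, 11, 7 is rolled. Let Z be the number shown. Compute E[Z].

E[Z | heads] = (6+3+12+9)/4 = 15/2.
E[Z | tails] = (8+10+3+11+7)/5 = 39/5.
E[Z] = (1/2)·(15/2) + (1/2)·(39/5) = 153/20.

153/20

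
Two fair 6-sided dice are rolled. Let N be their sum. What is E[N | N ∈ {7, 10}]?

8

P(N ∈ {7, 10}) = 1/4.
Σ over the event: 7·1/6 + 10·1/12 = 2.
E[N | N ∈ {7, 10}] = (2) / (1/4) = 8.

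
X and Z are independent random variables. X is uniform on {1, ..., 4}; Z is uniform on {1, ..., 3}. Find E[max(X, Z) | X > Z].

Outcomes with X > Z: (2,1), (3,1), (3,2), (4,1), (4,2), (4,3), each with probability 1/12.
E[max(X, Z) | X > Z] = (2 + 3 + 3 + 4 + 4 + 4) / 6 = 10/3.

10/3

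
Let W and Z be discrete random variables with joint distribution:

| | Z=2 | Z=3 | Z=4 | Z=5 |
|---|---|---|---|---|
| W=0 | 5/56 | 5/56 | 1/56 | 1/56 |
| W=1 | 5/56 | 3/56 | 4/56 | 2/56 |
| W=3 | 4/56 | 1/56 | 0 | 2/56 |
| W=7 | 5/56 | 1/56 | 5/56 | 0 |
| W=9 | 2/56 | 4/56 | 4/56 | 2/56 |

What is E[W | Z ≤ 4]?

P(Z ≤ 4) = 7/8.
Summing W·P(W=x,Z=y) over the conditioning event gives 97/28.
E[W | Z ≤ 4] = (97/28) / (7/8) = 194/49.

194/49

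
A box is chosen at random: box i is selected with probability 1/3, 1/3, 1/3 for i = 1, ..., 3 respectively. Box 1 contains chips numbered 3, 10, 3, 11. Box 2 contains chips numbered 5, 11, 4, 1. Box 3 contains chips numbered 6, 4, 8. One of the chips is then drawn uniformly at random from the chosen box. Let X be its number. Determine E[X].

E[X | box 1] = (3+10+3+11)/4 = 27/4.
E[X | box 2] = (5+11+4+1)/4 = 21/4.
E[X | box 3] = (6+4+8)/3 = 6.
By the law of total expectation,
E[X] = (1/3)·(27/4) + (1/3)·(21/4) + (1/3)·(6) = 6.

6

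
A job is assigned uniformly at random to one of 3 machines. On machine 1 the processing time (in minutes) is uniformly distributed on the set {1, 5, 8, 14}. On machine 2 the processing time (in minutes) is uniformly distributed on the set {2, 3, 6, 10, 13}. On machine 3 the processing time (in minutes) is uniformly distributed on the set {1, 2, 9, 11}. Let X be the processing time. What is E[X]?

E[X | machine 1] = (1+5+8+14)/4 = 7.
E[X | machine 2] = (2+3+6+10+13)/5 = 34/5.
E[X | machine 3] = (1+2+9+11)/4 = 23/4.
By the law of total expectation,
E[X] = (1/3)·(7) + (1/3)·(34/5) + (1/3)·(23/4) = 391/60.

391/60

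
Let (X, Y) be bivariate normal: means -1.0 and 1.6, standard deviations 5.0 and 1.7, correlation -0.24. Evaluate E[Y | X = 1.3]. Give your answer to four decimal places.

For a bivariate normal, E[Y | X=x] = μ_Y + ρ·(σ_Y/σ_X)·(x − μ_X).
E[Y | X=1.3] = 1.6 + (-0.24)·(1.7/5.0)·(1.3 − (-1.0)) = 1.6 + (-0.0816)·(2.3) = 1.4123.

1.4123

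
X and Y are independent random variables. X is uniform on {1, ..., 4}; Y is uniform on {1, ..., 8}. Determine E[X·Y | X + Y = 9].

Outcomes with X + Y = 9: (1,8), (2,7), (3,6), (4,5), each with probability 1/32.
E[X·Y | X + Y = 9] = (8 + 14 + 18 + 20) / 4 = 15.

15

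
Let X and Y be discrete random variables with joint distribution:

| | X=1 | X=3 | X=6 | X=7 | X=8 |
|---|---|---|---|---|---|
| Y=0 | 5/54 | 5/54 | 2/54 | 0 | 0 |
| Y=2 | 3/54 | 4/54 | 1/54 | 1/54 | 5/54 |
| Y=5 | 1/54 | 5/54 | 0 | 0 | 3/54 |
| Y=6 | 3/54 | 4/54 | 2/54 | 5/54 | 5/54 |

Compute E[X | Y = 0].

8/3

P(Y = 0) = 2/9.
Σ X·P over the event = 1·(5/54) + 3·(5/54) + 6·(2/54) = 16/27.
E[X | Y = 0] = (16/27) / (2/9) = 8/3.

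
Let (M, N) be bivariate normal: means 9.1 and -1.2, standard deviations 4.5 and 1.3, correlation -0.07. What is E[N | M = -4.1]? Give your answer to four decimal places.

The regression of N on M has slope ρ·σ_N/σ_M and passes through (μ_M, μ_N).
E[N | M=-4.1] = -1.2 + (-0.07)·(1.3/4.5)·(-4.1 − (9.1)) = -1.2 + (-0.020222)·(-13.2) = -0.9331.

-0.9331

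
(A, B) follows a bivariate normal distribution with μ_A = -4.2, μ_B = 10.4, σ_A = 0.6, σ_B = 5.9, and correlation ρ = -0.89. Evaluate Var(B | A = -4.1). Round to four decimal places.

For a bivariate normal, Var(B | A=x) = σ_B²(1 − ρ²).
Var(B | A=-4.1) = (5.9)²·(1 − (-0.89)²) = 34.81·0.2079 = 7.2370.

7.2370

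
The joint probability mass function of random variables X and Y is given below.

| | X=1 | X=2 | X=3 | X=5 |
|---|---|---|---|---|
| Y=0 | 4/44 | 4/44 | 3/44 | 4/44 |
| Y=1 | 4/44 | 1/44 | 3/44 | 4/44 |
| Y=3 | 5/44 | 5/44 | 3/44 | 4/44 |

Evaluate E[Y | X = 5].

4/3

P(X = 5) = 3/11.
Σ Y·P over the event = 0·(4/44) + 1·(4/44) + 3·(4/44) = 4/11.
E[Y | X = 5] = (4/11) / (3/11) = 4/3.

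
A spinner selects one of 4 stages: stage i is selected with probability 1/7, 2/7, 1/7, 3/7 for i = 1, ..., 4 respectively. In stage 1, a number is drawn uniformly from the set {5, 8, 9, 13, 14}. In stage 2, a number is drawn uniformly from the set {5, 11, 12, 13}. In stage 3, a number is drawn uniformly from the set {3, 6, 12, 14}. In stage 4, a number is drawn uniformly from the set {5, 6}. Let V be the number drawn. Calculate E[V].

1111/140

E[V | stage 1] = (5+8+9+13+14)/5 = 49/5.
E[V | stage 2] = (5+11+12+13)/4 = 41/4.
E[V | stage 3] = (3+6+12+14)/4 = 35/4.
E[V | stage 4] = (5+6)/2 = 11/2.
By the law of total expectation,
E[V] = (1/7)·(49/5) + (2/7)·(41/4) + (1/7)·(35/4) + (3/7)·(11/2) = 1111/140.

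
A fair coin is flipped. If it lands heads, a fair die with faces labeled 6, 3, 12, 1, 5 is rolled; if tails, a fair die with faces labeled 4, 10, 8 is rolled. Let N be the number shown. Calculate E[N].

E[N | heads] = (6+3+12+1+5)/5 = 27/5.
E[N | tails] = (4+10+8)/3 = 22/3.
E[N] = (1/2)·(27/5) + (1/2)·(22/3) = 191/30.

191/30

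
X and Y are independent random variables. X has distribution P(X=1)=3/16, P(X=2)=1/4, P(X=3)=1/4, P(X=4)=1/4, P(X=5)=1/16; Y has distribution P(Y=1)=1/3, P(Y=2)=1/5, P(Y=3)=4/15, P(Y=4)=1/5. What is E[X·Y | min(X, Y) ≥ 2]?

123/13

P(min(X, Y) ≥ 2) = 13/24.
Summing XY·P(x,y) over outcomes with min(X, Y) ≥ 2 gives 41/8.
E[X·Y | min(X, Y) ≥ 2] = (41/8) / (13/24) = 123/13.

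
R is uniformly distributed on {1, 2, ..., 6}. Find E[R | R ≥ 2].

4

Given R ≥ 2, R is equally likely to be any of {2, 3, 4, 5, 6}.
E[R | R ≥ 2] = (2 + 3 + 4 + 5 + 6) / 5 = 4.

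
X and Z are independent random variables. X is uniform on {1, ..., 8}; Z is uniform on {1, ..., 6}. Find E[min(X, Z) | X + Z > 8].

P(X + Z > 8) = 7/16.
Summing min(X,Z)·P(x,y) over outcomes with X + Z > 8 gives 7/4.
E[min(X, Z) | X + Z > 8] = (7/4) / (7/16) = 4.

4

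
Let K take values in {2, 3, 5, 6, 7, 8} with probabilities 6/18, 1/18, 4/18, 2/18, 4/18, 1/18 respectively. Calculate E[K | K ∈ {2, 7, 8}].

P(K ∈ {2, 7, 8}) = 11/18.
Σ over the event: 2·1/3 + 7·2/9 + 8·1/18 = 8/3.
E[K | K ∈ {2, 7, 8}] = (8/3) / (11/18) = 48/11.

48/11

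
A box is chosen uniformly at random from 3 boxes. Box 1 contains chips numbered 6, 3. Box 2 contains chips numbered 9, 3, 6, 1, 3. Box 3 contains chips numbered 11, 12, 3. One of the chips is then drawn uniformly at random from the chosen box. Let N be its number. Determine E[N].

527/90

E[N | box 1] = (6+3)/2 = 9/2.
E[N | box 2] = (9+3+6+1+3)/5 = 22/5.
E[N | box 3] = (11+12+3)/3 = 26/3.
By the law of total expectation,
E[N] = (1/3)·(9/2) + (1/3)·(22/5) + (1/3)·(26/3) = 527/90.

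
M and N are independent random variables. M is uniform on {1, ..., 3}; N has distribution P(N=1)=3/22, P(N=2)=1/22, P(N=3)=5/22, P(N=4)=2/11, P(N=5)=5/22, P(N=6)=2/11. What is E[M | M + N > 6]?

61/26

P(M + N > 6) = 13/33.
Summing M·P(x,y) over outcomes with M + N > 6 gives 61/66.
E[M | M + N > 6] = (61/66) / (13/33) = 61/26.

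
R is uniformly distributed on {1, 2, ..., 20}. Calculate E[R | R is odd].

Given R is odd, R is equally likely to be any of {1, 3, 5, 7, 9, 11, 13, 15, 17, 19}.
E[R | R is odd] = (1 + 3 + 5 + 7 + 9 + 11 + 13 + 15 + 17 + 19) / 10 = 10.

10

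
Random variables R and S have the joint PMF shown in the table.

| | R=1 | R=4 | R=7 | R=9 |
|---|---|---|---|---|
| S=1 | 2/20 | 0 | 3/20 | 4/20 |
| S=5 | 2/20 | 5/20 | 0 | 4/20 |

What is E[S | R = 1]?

P(R = 1) = 1/5.
Σ S·P over the event = 1·(2/20) + 5·(2/20) = 3/5.
E[S | R = 1] = (3/5) / (1/5) = 3.

3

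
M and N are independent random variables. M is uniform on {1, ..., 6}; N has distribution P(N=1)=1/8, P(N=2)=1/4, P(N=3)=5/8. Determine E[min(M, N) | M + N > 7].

17/6

P(M + N > 7) = 1/4.
Summing min(M,N)·P(x,y) over outcomes with M + N > 7 gives 17/24.
E[min(M, N) | M + N > 7] = (17/24) / (1/4) = 17/6.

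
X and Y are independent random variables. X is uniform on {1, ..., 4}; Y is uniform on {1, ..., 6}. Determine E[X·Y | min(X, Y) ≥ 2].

12

P(min(X, Y) ≥ 2) = 5/8.
Summing XY·P(x,y) over outcomes with min(X, Y) ≥ 2 gives 15/2.
E[X·Y | min(X, Y) ≥ 2] = (15/2) / (5/8) = 12.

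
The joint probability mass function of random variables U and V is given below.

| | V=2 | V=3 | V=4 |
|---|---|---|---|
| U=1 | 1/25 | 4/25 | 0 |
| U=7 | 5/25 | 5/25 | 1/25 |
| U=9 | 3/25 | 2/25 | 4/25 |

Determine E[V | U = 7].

29/11

P(U = 7) = 11/25.
Σ V·P over the event = 2·(5/25) + 3·(5/25) + 4·(1/25) = 29/25.
E[V | U = 7] = (29/25) / (11/25) = 29/11.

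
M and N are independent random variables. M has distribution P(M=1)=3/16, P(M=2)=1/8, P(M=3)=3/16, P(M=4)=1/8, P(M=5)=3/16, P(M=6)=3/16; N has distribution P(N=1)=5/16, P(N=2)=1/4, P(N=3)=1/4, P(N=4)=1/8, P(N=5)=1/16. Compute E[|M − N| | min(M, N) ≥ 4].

P(min(M, N) ≥ 4) = 3/32.
Summing |M−N|·P(x,y) over outcomes with min(M, N) ≥ 4 gives 23/256.
E[|M − N| | min(M, N) ≥ 4] = (23/256) / (3/32) = 23/24.

23/24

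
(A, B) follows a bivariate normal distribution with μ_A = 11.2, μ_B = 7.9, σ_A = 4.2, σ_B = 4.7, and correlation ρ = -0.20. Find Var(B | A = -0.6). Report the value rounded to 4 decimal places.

For a bivariate normal, Var(B | A=x) = σ_B²(1 − ρ²).
Var(B | A=-0.6) = (4.7)²·(1 − (-0.20)²) = 22.09·0.96 = 21.2064.

21.2064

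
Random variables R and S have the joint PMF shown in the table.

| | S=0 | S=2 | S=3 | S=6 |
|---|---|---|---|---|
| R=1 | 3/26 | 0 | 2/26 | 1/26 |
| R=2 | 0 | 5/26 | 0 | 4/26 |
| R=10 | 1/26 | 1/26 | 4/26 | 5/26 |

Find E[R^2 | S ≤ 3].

P(S ≤ 3) = 8/13.
Σ R^2·P over the event = 1·(3/26) + 1·(2/26) + 4·(5/26) + 100·(1/26) + 100·(1/26) + 100·(4/26) = 625/26.
E[R^2 | S ≤ 3] = (625/26) / (8/13) = 625/16.

625/16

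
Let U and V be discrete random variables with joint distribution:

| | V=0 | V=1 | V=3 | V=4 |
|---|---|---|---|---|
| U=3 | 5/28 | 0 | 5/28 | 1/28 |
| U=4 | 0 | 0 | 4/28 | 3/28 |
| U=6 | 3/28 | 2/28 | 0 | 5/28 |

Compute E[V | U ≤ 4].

P(U ≤ 4) = 9/14.
Σ V·P over the event = 0·(5/28) + 3·(5/28) + 4·(1/28) + 3·(4/28) + 4·(3/28) = 43/28.
E[V | U ≤ 4] = (43/28) / (9/14) = 43/18.

43/18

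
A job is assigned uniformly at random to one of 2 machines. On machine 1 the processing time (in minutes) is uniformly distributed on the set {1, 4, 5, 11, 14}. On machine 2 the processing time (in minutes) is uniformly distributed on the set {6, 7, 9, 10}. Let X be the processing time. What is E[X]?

15/2

E[X | machine 1] = (1+4+5+11+14)/5 = 7.
E[X | machine 2] = (6+7+9+10)/4 = 8.
By the law of total expectation,
E[X] = (1/2)·(7) + (1/2)·(8) = 15/2.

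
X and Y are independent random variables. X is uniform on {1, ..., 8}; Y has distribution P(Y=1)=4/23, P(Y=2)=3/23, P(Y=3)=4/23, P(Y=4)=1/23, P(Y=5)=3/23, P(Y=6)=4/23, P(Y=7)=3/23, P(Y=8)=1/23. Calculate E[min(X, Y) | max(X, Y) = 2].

13/10

P(max(X, Y) = 2) = 5/92.
Summing min(X,Y)·P(x,y) over outcomes with max(X, Y) = 2 gives 13/184.
E[min(X, Y) | max(X, Y) = 2] = (13/184) / (5/92) = 13/10.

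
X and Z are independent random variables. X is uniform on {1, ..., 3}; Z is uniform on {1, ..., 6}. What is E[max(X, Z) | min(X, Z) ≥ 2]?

Outcomes with min(X, Z) ≥ 2: (2,2), (2,3), (2,4), (2,5), (2,6), (3,2), (3,3), (3,4), (3,5), (3,6), each with probability 1/18.
E[max(X, Z) | min(X, Z) ≥ 2] = (2 + 3 + 4 + 5 + 6 + 3 + 3 + 4 + 5 + 6) / 10 = 41/10.

41/10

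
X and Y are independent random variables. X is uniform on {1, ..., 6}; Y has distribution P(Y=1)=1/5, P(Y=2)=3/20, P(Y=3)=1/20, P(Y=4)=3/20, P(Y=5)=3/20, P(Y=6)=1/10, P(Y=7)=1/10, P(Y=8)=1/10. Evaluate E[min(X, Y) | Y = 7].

P(Y = 7) = 1/10.
Summing min(X,Y)·P(x,y) over outcomes with Y = 7 gives 7/20.
E[min(X, Y) | Y = 7] = (7/20) / (1/10) = 7/2.

7/2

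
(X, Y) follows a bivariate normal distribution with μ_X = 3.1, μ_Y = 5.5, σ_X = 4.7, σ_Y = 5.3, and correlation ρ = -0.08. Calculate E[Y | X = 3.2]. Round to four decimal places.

For a bivariate normal, E[Y | X=x] = μ_Y + ρ·(σ_Y/σ_X)·(x − μ_X).
E[Y | X=3.2] = 5.5 + (-0.08)·(5.3/4.7)·(3.2 − (3.1)) = 5.5 + (-0.090213)·(0.1) = 5.4910.

5.4910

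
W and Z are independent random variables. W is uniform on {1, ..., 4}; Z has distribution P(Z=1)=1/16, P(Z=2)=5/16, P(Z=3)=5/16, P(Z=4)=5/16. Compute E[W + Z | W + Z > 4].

140/23

P(W + Z > 4) = 23/32.
Summing (W+Z)·P(x,y) over outcomes with W + Z > 4 gives 35/8.
E[W + Z | W + Z > 4] = (35/8) / (23/32) = 140/23.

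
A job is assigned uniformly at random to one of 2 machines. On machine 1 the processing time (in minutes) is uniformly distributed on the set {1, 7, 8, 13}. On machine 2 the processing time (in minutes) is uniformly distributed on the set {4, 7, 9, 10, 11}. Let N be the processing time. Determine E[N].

309/40

E[N | machine 1] = (1+7+8+13)/4 = 29/4.
E[N | machine 2] = (4+7+9+10+11)/5 = 41/5.
By the law of total expectation,
E[N] = (1/2)·(29/4) + (1/2)·(41/5) = 309/40.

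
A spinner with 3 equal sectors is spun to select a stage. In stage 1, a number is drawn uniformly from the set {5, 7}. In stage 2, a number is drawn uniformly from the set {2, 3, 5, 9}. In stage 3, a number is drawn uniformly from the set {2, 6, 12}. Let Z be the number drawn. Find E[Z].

E[Z | stage 1] = (5+7)/2 = 6.
E[Z | stage 2] = (2+3+5+9)/4 = 19/4.
E[Z | stage 3] = (2+6+12)/3 = 20/3.
E[Z] = (1/3)·(6) + (1/3)·(19/4) + (1/3)·(20/3) = 209/36.

209/36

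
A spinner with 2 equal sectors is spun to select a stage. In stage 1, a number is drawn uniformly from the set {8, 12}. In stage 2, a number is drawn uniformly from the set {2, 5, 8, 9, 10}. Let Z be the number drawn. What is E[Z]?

E[Z | stage 1] = (8+12)/2 = 10.
E[Z | stage 2] = (2+5+8+9+10)/5 = 34/5.
By the law of total expectation,
E[Z] = (1/2)·(10) + (1/2)·(34/5) = 42/5.

42/5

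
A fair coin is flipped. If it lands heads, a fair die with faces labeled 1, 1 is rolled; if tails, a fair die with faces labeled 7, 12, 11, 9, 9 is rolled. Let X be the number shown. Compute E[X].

53/10

E[X | heads] = (1+1)/2 = 1.
E[X | tails] = (7+12+11+9+9)/5 = 48/5.
By the law of total expectation,
E[X] = (1/2)·(1) + (1/2)·(48/5) = 53/10.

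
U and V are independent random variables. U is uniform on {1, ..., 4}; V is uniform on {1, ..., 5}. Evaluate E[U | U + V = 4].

Outcomes with U + V = 4: (1,3), (2,2), (3,1), each with probability 1/20.
E[U | U + V = 4] = (1 + 2 + 3) / 3 = 2.

2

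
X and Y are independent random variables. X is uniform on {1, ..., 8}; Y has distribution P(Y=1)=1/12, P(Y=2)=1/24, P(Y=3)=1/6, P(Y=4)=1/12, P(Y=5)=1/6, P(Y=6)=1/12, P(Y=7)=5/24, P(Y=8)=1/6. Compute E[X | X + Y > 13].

175/24

P(X + Y > 13) = 1/8.
Summing X·P(x,y) over outcomes with X + Y > 13 gives 175/192.
E[X | X + Y > 13] = (175/192) / (1/8) = 175/24.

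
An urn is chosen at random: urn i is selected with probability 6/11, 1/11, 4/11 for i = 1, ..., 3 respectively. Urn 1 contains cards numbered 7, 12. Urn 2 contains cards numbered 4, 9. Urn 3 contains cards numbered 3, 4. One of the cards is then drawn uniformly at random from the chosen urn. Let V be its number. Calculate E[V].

155/22

E[V | urn 1] = (7+12)/2 = 19/2.
E[V | urn 2] = (4+9)/2 = 13/2.
E[V | urn 3] = (3+4)/2 = 7/2.
By the law of total expectation,
E[V] = (6/11)·(19/2) + (1/11)·(13/2) + (4/11)·(7/2) = 155/22.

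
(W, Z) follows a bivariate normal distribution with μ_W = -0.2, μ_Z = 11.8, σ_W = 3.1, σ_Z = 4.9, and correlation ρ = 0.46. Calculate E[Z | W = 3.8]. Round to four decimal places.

14.7084

E[Z | W=x] = μ_Z + ρ(σ_Z/σ_W)(x − μ_W) for jointly normal variables.
E[Z | W=3.8] = 11.8 + (0.46)·(4.9/3.1)·(3.8 − (-0.2)) = 11.8 + (0.7271)·(4) = 14.7084.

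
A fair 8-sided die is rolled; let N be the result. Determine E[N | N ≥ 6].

7

Given N ≥ 6, N is equally likely to be any of {6, 7, 8}.
E[N | N ≥ 6] = (6 + 7 + 8) / 3 = 7.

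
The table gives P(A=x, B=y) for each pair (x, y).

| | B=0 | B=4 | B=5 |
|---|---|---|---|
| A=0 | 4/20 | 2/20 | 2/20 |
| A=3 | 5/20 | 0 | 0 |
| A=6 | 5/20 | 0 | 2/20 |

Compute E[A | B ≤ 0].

P(B ≤ 0) = 7/10.
Summing A·P(A=x,B=y) over the conditioning event gives 9/4.
E[A | B ≤ 0] = (9/4) / (7/10) = 45/14.

45/14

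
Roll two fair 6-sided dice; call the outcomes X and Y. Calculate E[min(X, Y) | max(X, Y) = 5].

P(max(X, Y) = 5) = 1/4.
Summing min(X,Y)·P(x,y) over outcomes with max(X, Y) = 5 gives 25/36.
E[min(X, Y) | max(X, Y) = 5] = (25/36) / (1/4) = 25/9.

25/9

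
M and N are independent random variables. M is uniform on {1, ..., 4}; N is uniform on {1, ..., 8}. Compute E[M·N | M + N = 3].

Outcomes with M + N = 3: (1,2), (2,1), each with probability 1/32.
E[M·N | M + N = 3] = (2 + 2) / 2 = 2.

2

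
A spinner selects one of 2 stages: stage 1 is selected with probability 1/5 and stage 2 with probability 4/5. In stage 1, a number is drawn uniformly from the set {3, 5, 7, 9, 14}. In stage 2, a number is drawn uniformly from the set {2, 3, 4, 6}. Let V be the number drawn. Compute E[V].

113/25

E[V | stage 1] = (3+5+7+9+14)/5 = 38/5.
E[V | stage 2] = (2+3+4+6)/4 = 15/4.
By the law of total expectation,
E[V] = (1/5)·(38/5) + (4/5)·(15/4) = 113/25.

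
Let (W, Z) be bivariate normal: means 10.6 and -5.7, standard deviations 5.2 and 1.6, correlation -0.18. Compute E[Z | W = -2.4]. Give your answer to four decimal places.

-4.9800

E[Z | W=x] = μ_Z + ρ(σ_Z/σ_W)(x − μ_W) for jointly normal variables.
E[Z | W=-2.4] = -5.7 + (-0.18)·(1.6/5.2)·(-2.4 − (10.6)) = -5.7 + (-0.055385)·(-13) = -4.9800.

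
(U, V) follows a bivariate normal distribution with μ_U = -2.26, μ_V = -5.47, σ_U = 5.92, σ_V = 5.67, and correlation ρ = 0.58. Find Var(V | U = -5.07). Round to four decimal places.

The conditional variance in a bivariate normal is σ_V²(1 − ρ²), independent of x.
Var(V | U=-5.07) = (5.67)²·(1 − (0.58)²) = 32.1489·0.6636 = 21.3340.

21.3340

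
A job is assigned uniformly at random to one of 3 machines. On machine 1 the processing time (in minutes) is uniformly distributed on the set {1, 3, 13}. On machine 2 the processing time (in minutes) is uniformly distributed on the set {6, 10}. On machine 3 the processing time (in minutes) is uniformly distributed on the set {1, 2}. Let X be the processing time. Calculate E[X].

91/18

E[X | machine 1] = (1+3+13)/3 = 17/3.
E[X | machine 2] = (6+10)/2 = 8.
E[X | machine 3] = (1+2)/2 = 3/2.
By the law of total expectation,
E[X] = (1/3)·(17/3) + (1/3)·(8) + (1/3)·(3/2) = 91/18.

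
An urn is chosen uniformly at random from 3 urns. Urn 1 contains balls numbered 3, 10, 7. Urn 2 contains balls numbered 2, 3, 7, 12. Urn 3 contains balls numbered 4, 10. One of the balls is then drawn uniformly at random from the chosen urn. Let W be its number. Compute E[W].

59/9

E[W | urn 1] = (3+10+7)/3 = 20/3.
E[W | urn 2] = (2+3+7+12)/4 = 6.
E[W | urn 3] = (4+10)/2 = 7.
E[W] = (1/3)·(20/3) + (1/3)·(6) + (1/3)·(7) = 59/9.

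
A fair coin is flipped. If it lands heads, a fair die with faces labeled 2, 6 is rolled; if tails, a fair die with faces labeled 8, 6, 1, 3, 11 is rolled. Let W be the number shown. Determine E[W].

49/10

E[W | heads] = (2+6)/2 = 4.
E[W | tails] = (8+6+1+3+11)/5 = 29/5.
By the law of total expectation,
E[W] = (1/2)·(4) + (1/2)·(29/5) = 49/10.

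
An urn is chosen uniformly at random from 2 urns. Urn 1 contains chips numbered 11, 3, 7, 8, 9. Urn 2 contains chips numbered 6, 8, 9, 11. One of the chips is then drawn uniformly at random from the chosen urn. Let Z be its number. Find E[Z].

E[Z | urn 1] = (11+3+7+8+9)/5 = 38/5.
E[Z | urn 2] = (6+8+9+11)/4 = 17/2.
E[Z] = (1/2)·(38/5) + (1/2)·(17/2) = 161/20.

161/20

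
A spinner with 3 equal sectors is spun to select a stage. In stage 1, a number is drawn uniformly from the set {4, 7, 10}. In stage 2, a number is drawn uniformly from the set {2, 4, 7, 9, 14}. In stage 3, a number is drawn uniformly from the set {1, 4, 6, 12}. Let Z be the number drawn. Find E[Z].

E[Z | stage 1] = (4+7+10)/3 = 7.
E[Z | stage 2] = (2+4+7+9+14)/5 = 36/5.
E[Z | stage 3] = (1+4+6+12)/4 = 23/4.
By the law of total expectation,
E[Z] = (1/3)·(7) + (1/3)·(36/5) + (1/3)·(23/4) = 133/20.

133/20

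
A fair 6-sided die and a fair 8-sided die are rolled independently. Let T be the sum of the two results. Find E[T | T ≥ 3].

382/47

P(T ≥ 3) = 47/48.
E[T | T ≥ 3] = (191/24) / (47/48) = 382/47.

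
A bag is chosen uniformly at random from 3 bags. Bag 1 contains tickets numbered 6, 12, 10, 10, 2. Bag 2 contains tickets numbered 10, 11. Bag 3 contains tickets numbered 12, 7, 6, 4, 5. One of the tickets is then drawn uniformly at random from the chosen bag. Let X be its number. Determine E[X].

253/30

E[X | bag 1] = (6+12+10+10+2)/5 = 8.
E[X | bag 2] = (10+11)/2 = 21/2.
E[X | bag 3] = (12+7+6+4+5)/5 = 34/5.
By the law of total expectation,
E[X] = (1/3)·(8) + (1/3)·(21/2) + (1/3)·(34/5) = 253/30.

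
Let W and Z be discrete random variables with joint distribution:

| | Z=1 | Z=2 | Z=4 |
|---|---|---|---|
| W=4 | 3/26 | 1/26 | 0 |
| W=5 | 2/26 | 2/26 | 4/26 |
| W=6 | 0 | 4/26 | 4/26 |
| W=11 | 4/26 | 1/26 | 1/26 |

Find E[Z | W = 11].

5/3

P(W = 11) = 3/13.
Σ Z·P over the event = 1·(4/26) + 2·(1/26) + 4·(1/26) = 5/13.
E[Z | W = 11] = (5/13) / (3/13) = 5/3.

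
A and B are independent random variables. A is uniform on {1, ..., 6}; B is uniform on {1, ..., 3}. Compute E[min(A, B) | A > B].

P(A > B) = 2/3.
Summing min(A,B)·P(x,y) over outcomes with A > B gives 11/9.
E[min(A, B) | A > B] = (11/9) / (2/3) = 11/6.

11/6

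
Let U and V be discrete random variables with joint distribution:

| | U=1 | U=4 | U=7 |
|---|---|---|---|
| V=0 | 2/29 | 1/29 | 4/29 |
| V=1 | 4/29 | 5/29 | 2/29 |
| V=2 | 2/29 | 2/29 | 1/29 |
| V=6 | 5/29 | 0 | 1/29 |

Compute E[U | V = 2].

P(V = 2) = 5/29.
Σ U·P over the event = 1·(2/29) + 4·(2/29) + 7·(1/29) = 17/29.
E[U | V = 2] = (17/29) / (5/29) = 17/5.

17/5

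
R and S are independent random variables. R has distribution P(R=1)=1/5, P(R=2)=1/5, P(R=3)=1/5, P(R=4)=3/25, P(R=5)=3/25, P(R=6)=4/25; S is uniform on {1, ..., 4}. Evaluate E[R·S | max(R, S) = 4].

80/9

P(max(R, S) = 4) = 27/100.
Summing RS·P(x,y) over outcomes with max(R, S) = 4 gives 12/5.
E[R·S | max(R, S) = 4] = (12/5) / (27/100) = 80/9.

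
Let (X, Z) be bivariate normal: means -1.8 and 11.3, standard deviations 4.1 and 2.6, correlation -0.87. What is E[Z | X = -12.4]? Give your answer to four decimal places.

E[Z | X=x] = μ_Z + ρ(σ_Z/σ_X)(x − μ_X) for jointly normal variables.
E[Z | X=-12.4] = 11.3 + (-0.87)·(2.6/4.1)·(-12.4 − (-1.8)) = 11.3 + (-0.55171)·(-10.6) = 17.1481.

17.1481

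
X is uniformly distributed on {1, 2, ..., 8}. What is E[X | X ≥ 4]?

Given X ≥ 4, X is equally likely to be any of {4, 5, 6, 7, 8}.
E[X | X ≥ 4] = (4 + 5 + 6 + 7 + 8) / 5 = 6.

6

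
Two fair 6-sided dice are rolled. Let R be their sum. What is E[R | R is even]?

P(R is even) = 1/2.
Σ over the event: 2·1/36 + 4·1/12 + 6·5/36 + 8·5/36 + 10·1/12 + 12·1/36 = 7/2.
E[R | R is even] = (7/2) / (1/2) = 7.

7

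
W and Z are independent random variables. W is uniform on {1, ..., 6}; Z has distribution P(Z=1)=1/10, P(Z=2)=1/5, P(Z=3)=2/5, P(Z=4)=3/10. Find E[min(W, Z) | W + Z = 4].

P(W + Z = 4) = 7/60.
Summing min(W,Z)·P(x,y) over outcomes with W + Z = 4 gives 3/20.
E[min(W, Z) | W + Z = 4] = (3/20) / (7/60) = 9/7.

9/7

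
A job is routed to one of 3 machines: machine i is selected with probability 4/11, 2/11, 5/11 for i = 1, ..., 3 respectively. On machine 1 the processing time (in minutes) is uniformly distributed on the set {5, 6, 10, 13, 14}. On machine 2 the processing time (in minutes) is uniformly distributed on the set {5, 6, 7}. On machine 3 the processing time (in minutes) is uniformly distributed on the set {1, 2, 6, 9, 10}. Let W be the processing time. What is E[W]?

E[W | machine 1] = (5+6+10+13+14)/5 = 48/5.
E[W | machine 2] = (5+6+7)/3 = 6.
E[W | machine 3] = (1+2+6+9+10)/5 = 28/5.
E[W] = (4/11)·(48/5) + (2/11)·(6) + (5/11)·(28/5) = 392/55.

392/55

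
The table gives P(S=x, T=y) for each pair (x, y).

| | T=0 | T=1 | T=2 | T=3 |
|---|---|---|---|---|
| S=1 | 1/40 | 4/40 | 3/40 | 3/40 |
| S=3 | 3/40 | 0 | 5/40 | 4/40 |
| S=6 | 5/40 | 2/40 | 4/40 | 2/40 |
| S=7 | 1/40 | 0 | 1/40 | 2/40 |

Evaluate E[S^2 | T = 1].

38/3

P(T = 1) = 3/20.
Σ S^2·P over the event = 1·(4/40) + 36·(2/40) = 19/10.
E[S^2 | T = 1] = (19/10) / (3/20) = 38/3.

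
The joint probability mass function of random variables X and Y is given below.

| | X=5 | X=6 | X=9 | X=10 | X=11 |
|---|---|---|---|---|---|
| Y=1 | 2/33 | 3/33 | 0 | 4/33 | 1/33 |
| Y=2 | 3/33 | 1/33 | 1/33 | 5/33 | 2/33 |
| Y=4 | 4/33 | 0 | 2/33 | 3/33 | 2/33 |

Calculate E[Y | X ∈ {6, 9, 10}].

P(X ∈ {6, 9, 10}) = 19/33.
Summing Y·P(X=x,Y=y) over the conditioning event gives 41/33.
E[Y | X ∈ {6, 9, 10}] = (41/33) / (19/33) = 41/19.

41/19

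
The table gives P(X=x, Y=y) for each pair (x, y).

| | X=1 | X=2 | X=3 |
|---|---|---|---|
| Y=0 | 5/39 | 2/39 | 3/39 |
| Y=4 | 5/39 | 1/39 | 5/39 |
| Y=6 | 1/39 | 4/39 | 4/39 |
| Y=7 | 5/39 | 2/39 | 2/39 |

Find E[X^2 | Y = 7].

31/9

P(Y = 7) = 3/13.
Σ X^2·P over the event = 1·(5/39) + 4·(2/39) + 9·(2/39) = 31/39.
E[X^2 | Y = 7] = (31/39) / (3/13) = 31/9.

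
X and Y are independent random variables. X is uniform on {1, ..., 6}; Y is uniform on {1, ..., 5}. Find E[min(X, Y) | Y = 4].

Outcomes with Y = 4: (1,4), (2,4), (3,4), (4,4), (5,4), (6,4), each with probability 1/30.
E[min(X, Y) | Y = 4] = (1 + 2 + 3 + 4 + 4 + 4) / 6 = 3.

3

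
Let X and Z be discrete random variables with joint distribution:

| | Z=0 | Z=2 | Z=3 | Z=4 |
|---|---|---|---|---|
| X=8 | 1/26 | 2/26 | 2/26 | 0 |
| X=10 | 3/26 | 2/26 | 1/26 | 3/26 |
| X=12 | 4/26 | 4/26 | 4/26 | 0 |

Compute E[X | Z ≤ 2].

P(Z ≤ 2) = 8/13.
Summing X·P(X=x,Z=y) over the conditioning event gives 85/13.
E[X | Z ≤ 2] = (85/13) / (8/13) = 85/8.

85/8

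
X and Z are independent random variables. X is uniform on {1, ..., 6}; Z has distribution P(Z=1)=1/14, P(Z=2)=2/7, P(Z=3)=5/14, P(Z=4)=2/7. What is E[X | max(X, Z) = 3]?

P(max(X, Z) = 3) = 5/21.
Summing X·P(x,y) over outcomes with max(X, Z) = 3 gives 15/28.
E[X | max(X, Z) = 3] = (15/28) / (5/21) = 9/4.

9/4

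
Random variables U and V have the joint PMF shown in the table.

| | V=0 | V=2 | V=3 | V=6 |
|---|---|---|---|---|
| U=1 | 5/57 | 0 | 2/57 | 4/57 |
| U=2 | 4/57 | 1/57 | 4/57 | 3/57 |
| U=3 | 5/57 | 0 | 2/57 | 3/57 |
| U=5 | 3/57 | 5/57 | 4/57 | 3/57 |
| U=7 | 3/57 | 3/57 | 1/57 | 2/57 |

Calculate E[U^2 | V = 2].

92/3

P(V = 2) = 3/19.
Σ U^2·P over the event = 4·(1/57) + 25·(5/57) + 49·(3/57) = 92/19.
E[U^2 | V = 2] = (92/19) / (3/19) = 92/3.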